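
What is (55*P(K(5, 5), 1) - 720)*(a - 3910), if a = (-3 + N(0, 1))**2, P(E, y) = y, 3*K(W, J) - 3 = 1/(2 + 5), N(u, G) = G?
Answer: 2597490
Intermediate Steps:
K(W, J) = 22/21 (K(W, J) = 1 + 1/(3*(2 + 5)) = 1 + (1/3)/7 = 1 + (1/3)*(1/7) = 1 + 1/21 = 22/21)
a = 4 (a = (-3 + 1)**2 = (-2)**2 = 4)
(55*P(K(5, 5), 1) - 720)*(a - 3910) = (55*1 - 720)*(4 - 3910) = (55 - 720)*(-3906) = -665*(-3906) = 2597490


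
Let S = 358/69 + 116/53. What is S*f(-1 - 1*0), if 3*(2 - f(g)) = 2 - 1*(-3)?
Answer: 26978/10971 ≈ 2.4590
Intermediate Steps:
f(g) = 1/3 (f(g) = 2 - (2 - 1*(-3))/3 = 2 - (2 + 3)/3 = 2 - 1/3*5 = 2 - 5/3 = 1/3)
S = 26978/3657 (S = 358*(1/69) + 116*(1/53) = 358/69 + 116/53 = 26978/3657 ≈ 7.3771)
S*f(-1 - 1*0) = (26978/3657)*(1/3) = 26978/10971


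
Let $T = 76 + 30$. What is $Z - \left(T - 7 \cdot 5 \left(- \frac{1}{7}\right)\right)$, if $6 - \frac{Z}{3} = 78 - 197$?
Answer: $264$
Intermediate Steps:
$T = 106$
$Z = 375$ ($Z = 18 - 3 \left(78 - 197\right) = 18 - -357 = 18 + 357 = 375$)
$Z - \left(T - 7 \cdot 5 \left(- \frac{1}{7}\right)\right) = 375 - \left(106 - 7 \cdot 5 \left(- \frac{1}{7}\right)\right) = 375 - \left(106 - 35 \left(\left(-1\right) \frac{1}{7}\right)\right) = 375 - \left(106 - 35 \left(- \frac{1}{7}\right)\right) = 375 - \left(106 - -5\right) = 375 - \left(106 + 5\right) = 375 - 111 = 264$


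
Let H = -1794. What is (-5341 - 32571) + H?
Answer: -39706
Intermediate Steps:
(-5341 - 32571) + H = (-5341 - 32571) - 1794 = -37912 - 1794 = -39706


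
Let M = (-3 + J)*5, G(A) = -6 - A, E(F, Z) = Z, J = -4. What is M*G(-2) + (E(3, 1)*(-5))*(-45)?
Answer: 365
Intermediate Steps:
M = -35 (M = (-3 - 4)*5 = -7*5 = -35)
M*G(-2) + (E(3, 1)*(-5))*(-45) = -35*(-6 - 1*(-2)) + (1*(-5))*(-45) = -35*(-6 + 2) - 5*(-45) = -35*(-4) + 225 = 140 + 225 = 365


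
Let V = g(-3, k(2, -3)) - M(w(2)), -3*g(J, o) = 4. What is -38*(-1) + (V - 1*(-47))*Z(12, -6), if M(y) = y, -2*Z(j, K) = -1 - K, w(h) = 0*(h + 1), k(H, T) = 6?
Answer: -457/6 ≈ -76.167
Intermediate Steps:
g(J, o) = -4/3 (g(J, o) = -1/3*4 = -4/3)
w(h) = 0 (w(h) = 0*(1 + h) = 0)
Z(j, K) = 1/2 + K/2 (Z(j, K) = -(-1 - K)/2 = 1/2 + K/2)
V = -4/3 (V = -4/3 - 1*0 = -4/3 + 0 = -4/3 ≈ -1.3333)
-38*(-1) + (V - 1*(-47))*Z(12, -6) = -38*(-1) + (-4/3 - 1*(-47))*(1/2 + (1/2)*(-6)) = 38 + (-4/3 + 47)*(1/2 - 3) = 38 + (137/3)*(-5/2) = 38 - 685/6 = -457/6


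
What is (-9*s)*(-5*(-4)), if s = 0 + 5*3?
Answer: -2700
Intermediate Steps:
s = 15 (s = 0 + 15 = 15)
(-9*s)*(-5*(-4)) = (-9*15)*(-5*(-4)) = -135*20 = -2700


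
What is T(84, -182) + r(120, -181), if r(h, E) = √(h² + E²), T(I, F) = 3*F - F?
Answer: -364 + √47161 ≈ -146.83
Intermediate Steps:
T(I, F) = 2*F
r(h, E) = √(E² + h²)
T(84, -182) + r(120, -181) = 2*(-182) + √((-181)² + 120²) = -364 + √(32761 + 14400) = -364 + √47161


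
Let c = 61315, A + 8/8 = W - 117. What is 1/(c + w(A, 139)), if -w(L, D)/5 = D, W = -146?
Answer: 1/60620 ≈ 1.6496e-5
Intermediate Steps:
A = -264 (A = -1 + (-146 - 117) = -1 - 263 = -264)
w(L, D) = -5*D
1/(c + w(A, 139)) = 1/(61315 - 5*139) = 1/(61315 - 695) = 1/60620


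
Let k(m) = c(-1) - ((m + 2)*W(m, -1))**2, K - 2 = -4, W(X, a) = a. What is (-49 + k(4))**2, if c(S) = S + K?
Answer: 7744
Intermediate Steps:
K = -2 (K = 2 - 4 = -2)
c(S) = -2 + S (c(S) = S - 2 = -2 + S)
k(m) = -3 - (-2 - m)**2 (k(m) = (-2 - 1) - ((m + 2)*(-1))**2 = -3 - ((2 + m)*(-1))**2 = -3 - (-2 - m)**2)
(-49 + k(4))**2 = (-49 + (-3 - (2 + 4)**2))**2 = (-49 + (-3 - 1*6**2))**2 = (-49 + (-3 - 1*36))**2 = (-49 + (-3 - 36))**2 = (-49 - 39)**2 = (-88)**2 = 7744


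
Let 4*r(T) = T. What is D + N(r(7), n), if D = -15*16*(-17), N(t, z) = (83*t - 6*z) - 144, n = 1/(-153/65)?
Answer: 833095/204 ≈ 4083.8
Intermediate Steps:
r(T) = T/4
n = -65/153 (n = 1/(-153*1/65) = 1/(-153/65) = -65/153 ≈ -0.42484)
N(t, z) = -144 - 6*z + 83*t (N(t, z) = (-6*z + 83*t) - 144 = -144 - 6*z + 83*t)
D = 4080 (D = -240*(-17) = 4080)
D + N(r(7), n) = 4080 + (-144 - 6*(-65/153) + 83*((¼)*7)) = 4080 + (-144 + 130/51 + 83*(7/4)) = 4080 + (-144 + 130/51 + 581/4) = 4080 + 775/204 = 833095/204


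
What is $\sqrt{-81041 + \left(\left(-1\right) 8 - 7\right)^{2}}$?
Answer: $4 i \sqrt{5051} \approx 284.28 i$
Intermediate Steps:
$\sqrt{-81041 + \left(\left(-1\right) 8 - 7\right)^{2}} = \sqrt{-81041 + \left(-8 - 7\right)^{2}} = \sqrt{-81041 + \left(-15\right)^{2}} = \sqrt{-81041 + 225} = \sqrt{-80816} = 4 i \sqrt{5051}$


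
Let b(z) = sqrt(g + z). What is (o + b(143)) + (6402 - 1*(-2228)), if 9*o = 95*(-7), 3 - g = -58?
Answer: 77005/9 + 2*sqrt(51) ≈ 8570.4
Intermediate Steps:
g = 61 (g = 3 - 1*(-58) = 3 + 58 = 61)
b(z) = sqrt(61 + z)
o = -665/9 (o = (95*(-7))/9 = (1/9)*(-665) = -665/9 ≈ -73.889)
(o + b(143)) + (6402 - 1*(-2228)) = (-665/9 + sqrt(61 + 143)) + (6402 - 1*(-2228)) = (-665/9 + sqrt(204)) + (6402 + 2228) = (-665/9 + 2*sqrt(51)) + 8630 = 77005/9 + 2*sqrt(51)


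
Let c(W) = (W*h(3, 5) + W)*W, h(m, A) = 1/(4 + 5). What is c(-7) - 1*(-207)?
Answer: 2353/9 ≈ 261.44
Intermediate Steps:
h(m, A) = ⅑ (h(m, A) = 1/9 = ⅑)
c(W) = 10*W²/9 (c(W) = (W*(⅑) + W)*W = (W/9 + W)*W = (10*W/9)*W = 10*W²/9)
c(-7) - 1*(-207) = (10/9)*(-7)² - 1*(-207) = (10/9)*49 + 207 = 490/9 + 207 = 2353/9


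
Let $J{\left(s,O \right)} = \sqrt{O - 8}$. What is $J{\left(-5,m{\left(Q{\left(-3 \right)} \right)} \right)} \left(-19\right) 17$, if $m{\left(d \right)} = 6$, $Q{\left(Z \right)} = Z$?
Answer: $- 323 i \sqrt{2} \approx - 456.79 i$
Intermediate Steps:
$J{\left(s,O \right)} = \sqrt{-8 + O}$ ($J{\left(s,O \right)} = \sqrt{O - 8} = \sqrt{-8 + O}$)
$J{\left(-5,m{\left(Q{\left(-3 \right)} \right)} \right)} \left(-19\right) 17 = \sqrt{-8 + 6} \left(-19\right) 17 = \sqrt{-2} \left(-19\right) 17 = i \sqrt{2} \left(-19\right) 17 = - 19 i \sqrt{2} \cdot 17 = - 323 i \sqrt{2}$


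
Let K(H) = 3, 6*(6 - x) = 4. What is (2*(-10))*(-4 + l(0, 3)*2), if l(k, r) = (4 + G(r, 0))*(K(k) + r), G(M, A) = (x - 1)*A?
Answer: -880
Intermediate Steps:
x = 16/3 (x = 6 - ⅙*4 = 6 - ⅔ = 16/3 ≈ 5.3333)
G(M, A) = 13*A/3 (G(M, A) = (16/3 - 1)*A = 13*A/3)
l(k, r) = 12 + 4*r (l(k, r) = (4 + (13/3)*0)*(3 + r) = (4 + 0)*(3 + r) = 4*(3 + r) = 12 + 4*r)
(2*(-10))*(-4 + l(0, 3)*2) = (2*(-10))*(-4 + (12 + 4*3)*2) = -20*(-4 + (12 + 12)*2) = -20*(-4 + 24*2) = -20*(-4 + 48) = -20*44 = -880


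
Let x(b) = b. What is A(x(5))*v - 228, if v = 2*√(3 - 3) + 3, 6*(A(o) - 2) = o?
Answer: -439/2 ≈ -219.50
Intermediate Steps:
A(o) = 2 + o/6
v = 3 (v = 2*√0 + 3 = 2*0 + 3 = 0 + 3 = 3)
A(x(5))*v - 228 = (2 + (⅙)*5)*3 - 228 = (2 + ⅚)*3 - 228 = (17/6)*3 - 228 = 17/2 - 228 = -439/2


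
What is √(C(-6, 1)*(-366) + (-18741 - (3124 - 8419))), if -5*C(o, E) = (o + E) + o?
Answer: 2*I*√89070/5 ≈ 119.38*I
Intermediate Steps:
C(o, E) = -2*o/5 - E/5 (C(o, E) = -((o + E) + o)/5 = -((E + o) + o)/5 = -(E + 2*o)/5 = -2*o/5 - E/5)
√(C(-6, 1)*(-366) + (-18741 - (3124 - 8419))) = √((-⅖*(-6) - ⅕*1)*(-366) + (-18741 - (3124 - 8419))) = √((12/5 - ⅕)*(-366) + (-18741 - 1*(-5295))) = √((11/5)*(-366) + (-18741 + 5295)) = √(-4026/5 - 13446) = √(-71256/5) = 2*I*√89070/5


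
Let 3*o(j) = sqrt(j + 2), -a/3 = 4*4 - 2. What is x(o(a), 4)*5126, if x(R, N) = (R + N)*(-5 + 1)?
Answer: -82016 - 41008*I*sqrt(10)/3 ≈ -82016.0 - 43226.0*I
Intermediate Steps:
a = -42 (a = -3*(4*4 - 2) = -3*(16 - 2) = -3*14 = -42)
o(j) = sqrt(2 + j)/3 (o(j) = sqrt(j + 2)/3 = sqrt(2 + j)/3)
x(R, N) = -4*N - 4*R (x(R, N) = (N + R)*(-4) = -4*N - 4*R)
x(o(a), 4)*5126 = (-4*4 - 4*sqrt(2 - 42)/3)*5126 = (-16 - 4*sqrt(-40)/3)*5126 = (-16 - 4*2*I*sqrt(10)/3)*5126 = (-16 - 8*I*sqrt(10)/3)*5126 = -82016 - 41008*I*sqrt(10)/3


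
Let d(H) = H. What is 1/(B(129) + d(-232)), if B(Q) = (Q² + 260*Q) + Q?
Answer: 1/50078 ≈ 1.9969e-5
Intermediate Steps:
B(Q) = Q² + 261*Q
1/(B(129) + d(-232)) = 1/(129*(261 + 129) - 232) = 1/(129*390 - 232) = 1/(50310 - 232) = 1/50078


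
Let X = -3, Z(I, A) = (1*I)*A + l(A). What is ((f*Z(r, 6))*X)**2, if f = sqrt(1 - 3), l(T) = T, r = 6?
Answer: -31752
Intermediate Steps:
Z(I, A) = A + A*I (Z(I, A) = (1*I)*A + A = I*A + A = A*I + A = A + A*I)
f = I*sqrt(2) (f = sqrt(-2) = I*sqrt(2) ≈ 1.4142*I)
((f*Z(r, 6))*X)**2 = (((I*sqrt(2))*(6*(1 + 6)))*(-3))**2 = (((I*sqrt(2))*(6*7))*(-3))**2 = (((I*sqrt(2))*42)*(-3))**2 = ((42*I*sqrt(2))*(-3))**2 = (-126*I*sqrt(2))**2 = -31752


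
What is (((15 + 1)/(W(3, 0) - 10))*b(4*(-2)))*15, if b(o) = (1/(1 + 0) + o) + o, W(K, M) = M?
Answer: 360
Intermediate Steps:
b(o) = 1 + 2*o (b(o) = (1/1 + o) + o = (1 + o) + o = 1 + 2*o)
(((15 + 1)/(W(3, 0) - 10))*b(4*(-2)))*15 = (((15 + 1)/(0 - 10))*(1 + 2*(4*(-2))))*15 = ((16/(-10))*(1 + 2*(-8)))*15 = ((16*(-⅒))*(1 - 16))*15 = -8/5*(-15)*15 = 24*15 = 360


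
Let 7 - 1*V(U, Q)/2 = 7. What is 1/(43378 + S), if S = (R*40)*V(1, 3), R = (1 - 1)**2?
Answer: 1/43378 ≈ 2.3053e-5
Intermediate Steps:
V(U, Q) = 0 (V(U, Q) = 14 - 2*7 = 14 - 14 = 0)
R = 0 (R = 0**2 = 0)
S = 0 (S = (0*40)*0 = 0*0 = 0)
1/(43378 + S) = 1/(43378 + 0) = 1/43378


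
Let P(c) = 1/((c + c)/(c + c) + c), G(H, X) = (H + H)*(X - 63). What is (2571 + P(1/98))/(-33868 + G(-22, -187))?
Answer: -254627/2263932 ≈ -0.11247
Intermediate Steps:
G(H, X) = 2*H*(-63 + X) (G(H, X) = (2*H)*(-63 + X) = 2*H*(-63 + X))
P(c) = 1/(1 + c) (P(c) = 1/((2*c)/((2*c)) + c) = 1/((2*c)*(1/(2*c)) + c) = 1/(1 + c))
(2571 + P(1/98))/(-33868 + G(-22, -187)) = (2571 + 1/(1 + 1/98))/(-33868 + 2*(-22)*(-63 - 187)) = (2571 + 1/(1 + 1/98))/(-33868 + 2*(-22)*(-250)) = (2571 + 1/(99/98))/(-33868 + 11000) = (2571 + 98/99)/(-22868) = (254627/99)*(-1/22868) = -254627/2263932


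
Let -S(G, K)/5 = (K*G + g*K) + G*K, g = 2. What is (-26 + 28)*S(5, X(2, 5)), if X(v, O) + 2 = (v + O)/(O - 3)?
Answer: -180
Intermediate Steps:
X(v, O) = -2 + (O + v)/(-3 + O) (X(v, O) = -2 + (v + O)/(O - 3) = -2 + (O + v)/(-3 + O))
S(G, K) = -10*K - 10*G*K (S(G, K) = -5*((K*G + 2*K) + G*K) = -5*((G*K + 2*K) + G*K) = -5*((2*K + G*K) + G*K) = -5*(2*K + 2*G*K) = -10*K - 10*G*K)
(-26 + 28)*S(5, X(2, 5)) = (-26 + 28)*(-10*(6 + 2 - 1*5)/(-3 + 5)*(1 + 5)) = 2*(-10*(6 + 2 - 5)/2*6) = 2*(-10*(½)*3*6) = 2*(-10*3/2*6) = 2*(-90) = -180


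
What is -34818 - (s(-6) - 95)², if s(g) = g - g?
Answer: -43843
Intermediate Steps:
s(g) = 0
-34818 - (s(-6) - 95)² = -34818 - (0 - 95)² = -34818 - 1*(-95)² = -34818 - 1*9025 = -34818 - 9025 = -43843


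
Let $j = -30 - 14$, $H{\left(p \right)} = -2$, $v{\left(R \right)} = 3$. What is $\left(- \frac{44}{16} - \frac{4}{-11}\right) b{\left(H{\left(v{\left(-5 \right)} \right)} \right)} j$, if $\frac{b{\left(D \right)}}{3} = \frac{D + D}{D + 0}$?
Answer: $630$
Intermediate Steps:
$b{\left(D \right)} = 6$ ($b{\left(D \right)} = 3 \frac{D + D}{D + 0} = 3 \frac{2 D}{D} = 3 \cdot 2 = 6$)
$j = -44$ ($j = -30 - 14 = -44$)
$\left(- \frac{44}{16} - \frac{4}{-11}\right) b{\left(H{\left(v{\left(-5 \right)} \right)} \right)} j = \left(- \frac{44}{16} - \frac{4}{-11}\right) 6 \left(-44\right) = \left(\left(-44\right) \frac{1}{16} - - \frac{4}{11}\right) 6 \left(-44\right) = \left(- \frac{11}{4} + \frac{4}{11}\right) 6 \left(-44\right) = \left(- \frac{105}{44}\right) 6 \left(-44\right) = \left(- \frac{315}{22}\right) \left(-44\right) = 630$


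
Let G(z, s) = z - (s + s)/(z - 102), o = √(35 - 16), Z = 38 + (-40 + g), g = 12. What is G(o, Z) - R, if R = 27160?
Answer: -56410912/2077 + 2081*√19/2077 ≈ -27155.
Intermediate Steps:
Z = 10 (Z = 38 + (-40 + 12) = 38 - 28 = 10)
o = √19 ≈ 4.3589
G(z, s) = z - 2*s/(-102 + z)
G(o, Z) - R = ((√19)² - 102*√19 - 2*10)/(-102 + √19) - 1*27160 = (19 - 102*√19 - 20)/(-102 + √19) - 27160 = (-1 - 102*√19)/(-102 + √19) - 27160 = -27160 + (-1 - 102*√19)/(-102 + √19)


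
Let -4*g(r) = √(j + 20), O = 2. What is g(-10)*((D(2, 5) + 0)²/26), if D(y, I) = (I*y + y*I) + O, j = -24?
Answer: -121*I/13 ≈ -9.3077*I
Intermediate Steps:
D(y, I) = 2 + 2*I*y (D(y, I) = (I*y + y*I) + 2 = (I*y + I*y) + 2 = 2*I*y + 2 = 2 + 2*I*y)
g(r) = -I/2 (g(r) = -√(-24 + 20)/4 = -I/2)
g(-10)*((D(2, 5) + 0)²/26) = (-I/2)*(((2 + 2*5*2) + 0)²/26) = (-I/2)*(((2 + 20) + 0)²*(1/26)) = (-I/2)*((22 + 0)²*(1/26)) = (-I/2)*(22²*(1/26)) = (-I/2)*(484*(1/26)) = -I/2*(242/13) = -121*I/13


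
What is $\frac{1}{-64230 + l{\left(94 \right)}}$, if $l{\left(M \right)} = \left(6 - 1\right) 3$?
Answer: $- \frac{1}{64215} \approx -1.5573 \cdot 10^{-5}$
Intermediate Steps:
$l{\left(M \right)} = 15$ ($l{\left(M \right)} = 5 \cdot 3 = 15$)
$\frac{1}{-64230 + l{\left(94 \right)}} = \frac{1}{-64230 + 15} = \frac{1}{-64215} = - \frac{1}{64215}$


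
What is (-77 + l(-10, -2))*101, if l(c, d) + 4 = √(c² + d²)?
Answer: -8181 + 202*√26 ≈ -7151.0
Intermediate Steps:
l(c, d) = -4 + √(c² + d²)
(-77 + l(-10, -2))*101 = (-77 + (-4 + √((-10)² + (-2)²)))*101 = (-77 + (-4 + √(100 + 4)))*101 = (-77 + (-4 + √104))*101 = (-77 + (-4 + 2*√26))*101 = (-81 + 2*√26)*101 = -8181 + 202*√26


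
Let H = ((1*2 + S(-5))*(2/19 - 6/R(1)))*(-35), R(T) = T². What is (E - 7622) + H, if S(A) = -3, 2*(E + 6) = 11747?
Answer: -74511/38 ≈ -1960.8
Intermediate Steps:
E = 11735/2 (E = -6 + (½)*11747 = -6 + 11747/2 = 11735/2 ≈ 5867.5)
H = -3920/19 (H = ((1*2 - 3)*(2/19 - 6/(1²)))*(-35) = ((2 - 3)*(2*(1/19) - 6/1))*(-35) = -(2/19 - 6*1)*(-35) = -(2/19 - 6)*(-35) = -1*(-112/19)*(-35) = (112/19)*(-35) = -3920/19 ≈ -206.32)
(E - 7622) + H = (11735/2 - 7622) - 3920/19 = -3509/2 - 3920/19 = -74511/38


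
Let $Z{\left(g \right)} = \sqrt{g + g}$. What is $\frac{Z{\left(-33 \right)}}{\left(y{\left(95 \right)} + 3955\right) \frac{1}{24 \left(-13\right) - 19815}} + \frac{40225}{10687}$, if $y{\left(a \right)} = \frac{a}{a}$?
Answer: $\frac{40225}{10687} - \frac{20127 i \sqrt{66}}{3956} \approx 3.7639 - 41.333 i$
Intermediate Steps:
$Z{\left(g \right)} = \sqrt{2} \sqrt{g}$ ($Z{\left(g \right)} = \sqrt{2 g} = \sqrt{2} \sqrt{g}$)
$y{\left(a \right)} = 1$
$\frac{Z{\left(-33 \right)}}{\left(y{\left(95 \right)} + 3955\right) \frac{1}{24 \left(-13\right) - 19815}} + \frac{40225}{10687} = \frac{\sqrt{2} \sqrt{-33}}{\left(1 + 3955\right) \frac{1}{24 \left(-13\right) - 19815}} + \frac{40225}{10687} = \frac{\sqrt{2} i \sqrt{33}}{3956 \frac{1}{-312 - 19815}} + 40225 \cdot \frac{1}{10687} = \frac{i \sqrt{66}}{3956 \frac{1}{-20127}} + \frac{40225}{10687} = \frac{i \sqrt{66}}{3956 \left(- \frac{1}{20127}\right)} + \frac{40225}{10687} = \frac{i \sqrt{66}}{- \frac{3956}{20127}} + \frac{40225}{10687} = i \sqrt{66} \left(- \frac{20127}{3956}\right) + \frac{40225}{10687} = - \frac{20127 i \sqrt{66}}{3956} + \frac{40225}{10687} = \frac{40225}{10687} - \frac{20127 i \sqrt{66}}{3956}$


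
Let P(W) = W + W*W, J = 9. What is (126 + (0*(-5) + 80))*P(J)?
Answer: 18540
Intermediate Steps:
P(W) = W + W²
(126 + (0*(-5) + 80))*P(J) = (126 + (0*(-5) + 80))*(9*(1 + 9)) = (126 + (0 + 80))*(9*10) = (126 + 80)*90 = 206*90 = 18540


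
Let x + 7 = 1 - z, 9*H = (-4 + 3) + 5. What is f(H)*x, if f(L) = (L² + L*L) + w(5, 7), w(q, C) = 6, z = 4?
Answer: -5180/81 ≈ -63.951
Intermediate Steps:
H = 4/9 (H = ((-4 + 3) + 5)/9 = (-1 + 5)/9 = (⅑)*4 = 4/9 ≈ 0.44444)
x = -10 (x = -7 + (1 - 1*4) = -7 + (1 - 4) = -7 - 3 = -10)
f(L) = 6 + 2*L² (f(L) = (L² + L*L) + 6 = (L² + L²) + 6 = 2*L² + 6 = 6 + 2*L²)
f(H)*x = (6 + 2*(4/9)²)*(-10) = (6 + 2*(16/81))*(-10) = (6 + 32/81)*(-10) = (518/81)*(-10) = -5180/81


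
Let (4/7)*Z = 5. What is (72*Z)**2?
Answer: 396900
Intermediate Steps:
Z = 35/4 (Z = (7/4)*5 = 35/4 ≈ 8.7500)
(72*Z)**2 = (72*(35/4))**2 = 630**2 = 396900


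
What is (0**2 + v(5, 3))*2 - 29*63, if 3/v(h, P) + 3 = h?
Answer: -1824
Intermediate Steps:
v(h, P) = 3/(-3 + h)
(0**2 + v(5, 3))*2 - 29*63 = (0**2 + 3/(-3 + 5))*2 - 29*63 = (0 + 3/2)*2 - 1827 = (3/2)*2 - 1827 = 3 - 1827 = -1824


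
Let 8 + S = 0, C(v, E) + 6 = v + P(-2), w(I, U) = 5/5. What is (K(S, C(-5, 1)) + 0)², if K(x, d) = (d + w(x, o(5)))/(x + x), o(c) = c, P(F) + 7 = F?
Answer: 361/256 ≈ 1.4102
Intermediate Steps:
P(F) = -7 + F
w(I, U) = 1 (w(I, U) = 5*(⅕) = 1)
C(v, E) = -15 + v (C(v, E) = -6 + (v + (-7 - 2)) = -6 + (v - 9) = -6 + (-9 + v) = -15 + v)
S = -8 (S = -8 + 0 = -8)
K(x, d) = (1 + d)/(2*x) (K(x, d) = (d + 1)/(x + x) = (1 + d)/((2*x)) = (1 + d)*(1/(2*x)) = (1 + d)/(2*x))
(K(S, C(-5, 1)) + 0)² = ((½)*(1 + (-15 - 5))/(-8) + 0)² = ((½)*(-⅛)*(1 - 20) + 0)² = ((½)*(-⅛)*(-19) + 0)² = (19/16 + 0)² = (19/16)² = 361/256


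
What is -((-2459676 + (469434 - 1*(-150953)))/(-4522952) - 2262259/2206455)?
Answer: 6173780458073/9979690055160 ≈ 0.61863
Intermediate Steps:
-((-2459676 + (469434 - 1*(-150953)))/(-4522952) - 2262259/2206455) = -((-2459676 + (469434 + 150953))*(-1/4522952) - 2262259*1/2206455) = -((-2459676 + 620387)*(-1/4522952) - 2262259/2206455) = -(-1839289*(-1/4522952) - 2262259/2206455) = -(1839289/4522952 - 2262259/2206455) = -1*(-6173780458073/9979690055160) = 6173780458073/9979690055160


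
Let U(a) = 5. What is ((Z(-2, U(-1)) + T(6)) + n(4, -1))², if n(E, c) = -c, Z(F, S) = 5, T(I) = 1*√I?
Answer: (6 + √6)² ≈ 71.394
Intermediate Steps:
T(I) = √I
((Z(-2, U(-1)) + T(6)) + n(4, -1))² = ((5 + √6) - 1*(-1))² = ((5 + √6) + 1)² = (6 + √6)²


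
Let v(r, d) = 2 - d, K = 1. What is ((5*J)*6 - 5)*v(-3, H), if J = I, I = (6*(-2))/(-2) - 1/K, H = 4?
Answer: -290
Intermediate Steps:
I = 5 (I = (6*(-2))/(-2) - 1/1 = -12*(-1/2) - 1*1 = 6 - 1 = 5)
J = 5
((5*J)*6 - 5)*v(-3, H) = ((5*5)*6 - 5)*(2 - 1*4) = (25*6 - 5)*(2 - 4) = (150 - 5)*(-2) = 145*(-2) = -290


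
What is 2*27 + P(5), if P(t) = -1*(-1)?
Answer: 55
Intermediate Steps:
P(t) = 1
2*27 + P(5) = 2*27 + 1 = 54 + 1 = 55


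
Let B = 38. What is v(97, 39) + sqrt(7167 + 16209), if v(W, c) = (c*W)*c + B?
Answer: 147575 + 4*sqrt(1461) ≈ 1.4773e+5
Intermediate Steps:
v(W, c) = 38 + W*c**2 (v(W, c) = (c*W)*c + 38 = (W*c)*c + 38 = W*c**2 + 38 = 38 + W*c**2)
v(97, 39) + sqrt(7167 + 16209) = (38 + 97*39**2) + sqrt(7167 + 16209) = (38 + 97*1521) + sqrt(23376) = (38 + 147537) + 4*sqrt(1461) = 147575 + 4*sqrt(1461)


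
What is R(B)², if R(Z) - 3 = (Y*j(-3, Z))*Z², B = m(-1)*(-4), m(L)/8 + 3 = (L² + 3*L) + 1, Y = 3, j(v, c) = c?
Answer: 39582456348681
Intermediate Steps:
m(L) = -16 + 8*L² + 24*L (m(L) = -24 + 8*((L² + 3*L) + 1) = -24 + 8*(1 + L² + 3*L) = -24 + (8 + 8*L² + 24*L) = -16 + 8*L² + 24*L)
B = 128 (B = (-16 + 8*(-1)² + 24*(-1))*(-4) = (-16 + 8*1 - 24)*(-4) = (-16 + 8 - 24)*(-4) = -32*(-4) = 128)
R(Z) = 3 + 3*Z³ (R(Z) = 3 + (3*Z)*Z² = 3 + 3*Z³)
R(B)² = (3 + 3*128³)² = (3 + 3*2097152)² = (3 + 6291456)² = 6291459² = 39582456348681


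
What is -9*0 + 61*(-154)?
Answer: -9394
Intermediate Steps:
-9*0 + 61*(-154) = 0 - 9394 = -9394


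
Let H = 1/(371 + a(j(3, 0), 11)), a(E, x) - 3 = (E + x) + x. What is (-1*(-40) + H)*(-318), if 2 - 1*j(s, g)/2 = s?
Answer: -2505999/197 ≈ -12721.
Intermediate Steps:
j(s, g) = 4 - 2*s
a(E, x) = 3 + E + 2*x (a(E, x) = 3 + ((E + x) + x) = 3 + (E + 2*x) = 3 + E + 2*x)
H = 1/394 (H = 1/(371 + (3 + (4 - 2*3) + 2*11)) = 1/(371 + (3 + (4 - 6) + 22)) = 1/(371 + (3 - 2 + 22)) = 1/(371 + 23) = 1/394 ≈ 0.0025381)
(-1*(-40) + H)*(-318) = (-1*(-40) + 1/394)*(-318) = (40 + 1/394)*(-318) = (15761/394)*(-318) = -2505999/197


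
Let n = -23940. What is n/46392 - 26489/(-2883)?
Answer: 96654889/11145678 ≈ 8.6720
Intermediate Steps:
n/46392 - 26489/(-2883) = -23940/46392 - 26489/(-2883) = -23940*1/46392 - 26489*(-1/2883) = -1995/3866 + 26489/2883 = 96654889/11145678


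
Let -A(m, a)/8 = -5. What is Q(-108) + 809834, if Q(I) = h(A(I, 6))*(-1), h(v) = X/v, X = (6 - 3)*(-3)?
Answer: 32393369/40 ≈ 8.0983e+5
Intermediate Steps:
X = -9 (X = 3*(-3) = -9)
A(m, a) = 40 (A(m, a) = -8*(-5) = 40)
h(v) = -9/v
Q(I) = 9/40 (Q(I) = -9/40*(-1) = 9/40)
Q(-108) + 809834 = 9/40 + 809834 = 32393369/40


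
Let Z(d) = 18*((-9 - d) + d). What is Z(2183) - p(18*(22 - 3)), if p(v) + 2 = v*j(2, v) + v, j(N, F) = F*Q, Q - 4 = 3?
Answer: -819250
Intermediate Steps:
Q = 7 (Q = 4 + 3 = 7)
Z(d) = -162 (Z(d) = 18*(-9) = -162)
j(N, F) = 7*F (j(N, F) = F*7 = 7*F)
p(v) = -2 + v + 7*v² (p(v) = -2 + (v*(7*v) + v) = -2 + (7*v² + v) = -2 + (v + 7*v²) = -2 + v + 7*v²)
Z(2183) - p(18*(22 - 3)) = -162 - (-2 + 18*(22 - 3) + 7*(18*(22 - 3))²) = -162 - (-2 + 18*19 + 7*(18*19)²) = -162 - (-2 + 342 + 7*342²) = -162 - (-2 + 342 + 7*116964) = -162 - (-2 + 342 + 818748) = -162 - 1*819088 = -162 - 819088 = -819250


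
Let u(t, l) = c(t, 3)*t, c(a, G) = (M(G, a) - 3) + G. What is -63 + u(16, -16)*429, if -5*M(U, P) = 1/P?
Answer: -744/5 ≈ -148.80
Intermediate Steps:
M(U, P) = -1/(5*P)
c(a, G) = -3 + G - 1/(5*a) (c(a, G) = (-1/(5*a) - 3) + G = (-3 - 1/(5*a)) + G = -3 + G - 1/(5*a))
u(t, l) = -⅕ (u(t, l) = (-3 + 3 - 1/(5*t))*t = (-1/(5*t))*t = -⅕)
-63 + u(16, -16)*429 = -63 - ⅕*429 = -63 - 429/5 = -744/5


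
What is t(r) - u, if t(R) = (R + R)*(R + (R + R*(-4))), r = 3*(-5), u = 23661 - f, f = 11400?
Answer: -13161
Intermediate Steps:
u = 12261 (u = 23661 - 1*11400 = 23661 - 11400 = 12261)
r = -15
t(R) = -4*R² (t(R) = (2*R)*(R + (R - 4*R)) = (2*R)*(R - 3*R) = (2*R)*(-2*R) = -4*R²)
t(r) - u = -4*(-15)² - 1*12261 = -4*225 - 12261 = -900 - 12261 = -13161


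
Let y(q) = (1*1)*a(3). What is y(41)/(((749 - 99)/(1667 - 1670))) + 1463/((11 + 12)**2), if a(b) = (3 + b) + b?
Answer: 936667/343850 ≈ 2.7241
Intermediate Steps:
a(b) = 3 + 2*b
y(q) = 9 (y(q) = (1*1)*(3 + 2*3) = 1*(3 + 6) = 1*9 = 9)
y(41)/(((749 - 99)/(1667 - 1670))) + 1463/((11 + 12)**2) = 9/(((749 - 99)/(1667 - 1670))) + 1463/((11 + 12)**2) = 9/((650/(-3))) + 1463/(23**2) = 9/((650*(-1/3))) + 1463/529 = 9/(-650/3) + 1463*(1/529) = 9*(-3/650) + 1463/529 = -27/650 + 1463/529 = 936667/343850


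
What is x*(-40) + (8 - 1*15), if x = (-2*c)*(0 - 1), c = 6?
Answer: -487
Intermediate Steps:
x = 12 (x = (-2*6)*(0 - 1) = -12*(-1) = 12)
x*(-40) + (8 - 1*15) = 12*(-40) + (8 - 1*15) = -480 + (8 - 15) = -480 - 7 = -487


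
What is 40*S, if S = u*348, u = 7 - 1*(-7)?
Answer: 194880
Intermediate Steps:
u = 14 (u = 7 + 7 = 14)
S = 4872 (S = 14*348 = 4872)
40*S = 40*4872 = 194880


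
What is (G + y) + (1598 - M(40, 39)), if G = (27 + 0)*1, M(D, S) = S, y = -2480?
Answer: -894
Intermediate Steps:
G = 27 (G = 27*1 = 27)
(G + y) + (1598 - M(40, 39)) = (27 - 2480) + (1598 - 1*39) = -2453 + (1598 - 39) = -2453 + 1559 = -894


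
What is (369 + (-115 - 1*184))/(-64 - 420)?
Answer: -35/242 ≈ -0.14463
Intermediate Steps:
(369 + (-115 - 1*184))/(-64 - 420) = (369 + (-115 - 184))/(-484) = (369 - 299)*(-1/484) = 70*(-1/484) = -35/242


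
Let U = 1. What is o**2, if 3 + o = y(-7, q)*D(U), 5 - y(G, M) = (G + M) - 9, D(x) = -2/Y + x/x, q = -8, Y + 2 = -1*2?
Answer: 6561/4 ≈ 1640.3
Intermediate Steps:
Y = -4 (Y = -2 - 1*2 = -2 - 2 = -4)
D(x) = 3/2 (D(x) = -2/(-4) + x/x = -2*(-1/4) + 1 = 1/2 + 1 = 3/2)
y(G, M) = 14 - G - M (y(G, M) = 5 - ((G + M) - 9) = 5 - (-9 + G + M) = 5 + (9 - G - M) = 14 - G - M)
o = 81/2 (o = -3 + (14 - 1*(-7) - 1*(-8))*(3/2) = -3 + (14 + 7 + 8)*(3/2) = -3 + 29*(3/2) = -3 + 87/2 = 81/2 ≈ 40.500)
o**2 = (81/2)**2 = 6561/4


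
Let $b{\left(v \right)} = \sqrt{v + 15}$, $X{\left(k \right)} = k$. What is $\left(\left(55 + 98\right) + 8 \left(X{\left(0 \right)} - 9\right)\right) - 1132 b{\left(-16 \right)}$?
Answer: $81 - 1132 i \approx 81.0 - 1132.0 i$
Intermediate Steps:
$b{\left(v \right)} = \sqrt{15 + v}$
$\left(\left(55 + 98\right) + 8 \left(X{\left(0 \right)} - 9\right)\right) - 1132 b{\left(-16 \right)} = \left(\left(55 + 98\right) + 8 \left(0 - 9\right)\right) - 1132 \sqrt{15 - 16} = \left(153 + 8 \left(-9\right)\right) - 1132 \sqrt{-1} = \left(153 - 72\right) - 1132 i = 81 - 1132 i$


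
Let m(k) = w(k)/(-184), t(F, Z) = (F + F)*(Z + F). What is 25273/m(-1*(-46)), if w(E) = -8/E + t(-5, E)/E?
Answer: 106955336/209 ≈ 5.1175e+5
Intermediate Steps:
t(F, Z) = 2*F*(F + Z) (t(F, Z) = (2*F)*(F + Z) = 2*F*(F + Z))
w(E) = -8/E + (50 - 10*E)/E (w(E) = -8/E + (2*(-5)*(-5 + E))/E = -8/E + (50 - 10*E)/E)
m(k) = 5/92 - 21/(92*k) (m(k) = (-10 + 42/k)/(-184) = (-10 + 42/k)*(-1/184) = 5/92 - 21/(92*k))
25273/m(-1*(-46)) = 25273/(((-21 + 5*(-1*(-46)))/(92*((-1*(-46)))))) = 25273/(((1/92)*(-21 + 5*46)/46)) = 25273/(((1/92)*(1/46)*(-21 + 230))) = 25273/(((1/92)*(1/46)*209)) = 25273/(209/4232) = 25273*(4232/209) = 106955336/209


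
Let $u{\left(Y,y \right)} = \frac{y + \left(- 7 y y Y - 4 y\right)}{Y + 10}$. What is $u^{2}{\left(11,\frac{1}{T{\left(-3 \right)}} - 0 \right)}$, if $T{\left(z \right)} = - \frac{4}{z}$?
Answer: $\frac{59049}{12544} \approx 4.7074$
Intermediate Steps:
$u{\left(Y,y \right)} = \frac{- 3 y - 7 Y y^{2}}{10 + Y}$ ($u{\left(Y,y \right)} = \frac{y + \left(- 7 y^{2} Y - 4 y\right)}{10 + Y} = \frac{y - \left(4 y + 7 Y y^{2}\right)}{10 + Y} = \frac{- 3 y - 7 Y y^{2}}{10 + Y}$)
$u^{2}{\left(11,\frac{1}{T{\left(-3 \right)}} - 0 \right)} = \left(- \frac{\left(\frac{1}{\left(-4\right) \frac{1}{-3}} - 0\right) \left(3 + 7 \cdot 11 \left(\frac{1}{\left(-4\right) \frac{1}{-3}} - 0\right)\right)}{10 + 11}\right)^{2} = \left(- \frac{\left(\frac{1}{\left(-4\right) \left(- \frac{1}{3}\right)} + 0\right) \left(3 + 7 \cdot 11 \left(\frac{1}{\left(-4\right) \left(- \frac{1}{3}\right)} + 0\right)\right)}{21}\right)^{2} = \left(\left(-1\right) \left(\frac{1}{\frac{4}{3}} + 0\right) \frac{1}{21} \left(3 + 7 \cdot 11 \left(\frac{1}{\frac{4}{3}} + 0\right)\right)\right)^{2} = \left(\left(-1\right) \left(\frac{3}{4} + 0\right) \frac{1}{21} \left(3 + 7 \cdot 11 \left(\frac{3}{4} + 0\right)\right)\right)^{2} = \left(\left(-1\right) \frac{3}{4} \cdot \frac{1}{21} \left(3 + 7 \cdot 11 \cdot \frac{3}{4}\right)\right)^{2} = \left(\left(-1\right) \frac{3}{4} \cdot \frac{1}{21} \left(3 + \frac{231}{4}\right)\right)^{2} = \left(\left(-1\right) \frac{3}{4} \cdot \frac{1}{21} \cdot \frac{243}{4}\right)^{2} = \left(- \frac{243}{112}\right)^{2} = \frac{59049}{12544}$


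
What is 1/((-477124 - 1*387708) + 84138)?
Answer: -1/780694 ≈ -1.2809e-6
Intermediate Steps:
1/((-477124 - 1*387708) + 84138) = 1/((-477124 - 387708) + 84138) = 1/(-864832 + 84138) = 1/(-780694) = -1/780694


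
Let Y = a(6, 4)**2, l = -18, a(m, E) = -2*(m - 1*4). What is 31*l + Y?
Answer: -542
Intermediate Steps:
a(m, E) = 8 - 2*m (a(m, E) = -2*(m - 4) = -2*(-4 + m) = 8 - 2*m)
Y = 16 (Y = (8 - 2*6)**2 = (8 - 12)**2 = (-4)**2 = 16)
31*l + Y = 31*(-18) + 16 = -558 + 16 = -542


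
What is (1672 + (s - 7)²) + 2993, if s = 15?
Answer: 4729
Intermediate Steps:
(1672 + (s - 7)²) + 2993 = (1672 + (15 - 7)²) + 2993 = (1672 + 8²) + 2993 = (1672 + 64) + 2993 = 1736 + 2993 = 4729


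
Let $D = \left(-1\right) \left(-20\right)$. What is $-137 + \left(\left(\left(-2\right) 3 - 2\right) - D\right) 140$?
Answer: $-4057$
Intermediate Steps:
$D = 20$
$-137 + \left(\left(\left(-2\right) 3 - 2\right) - D\right) 140 = -137 + \left(\left(\left(-2\right) 3 - 2\right) - 20\right) 140 = -137 + \left(\left(-6 - 2\right) - 20\right) 140 = -137 + \left(-8 - 20\right) 140 = -137 - 3920 = -4057$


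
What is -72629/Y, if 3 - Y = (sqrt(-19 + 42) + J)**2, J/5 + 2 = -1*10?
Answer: 13145849/638660 + 217887*sqrt(23)/319330 ≈ 23.856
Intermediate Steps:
J = -60 (J = -10 + 5*(-1*10) = -10 + 5*(-10) = -10 - 50 = -60)
Y = 3 - (-60 + sqrt(23))**2 (Y = 3 - (sqrt(-19 + 42) - 60)**2 = 3 - (sqrt(23) - 60)**2 = 3 - (-60 + sqrt(23))**2 ≈ -3044.5)
-72629/Y = -72629/(-3620 + 120*sqrt(23))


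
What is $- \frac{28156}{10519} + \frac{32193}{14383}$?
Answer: $- \frac{66329581}{151294777} \approx -0.43841$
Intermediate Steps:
$- \frac{28156}{10519} + \frac{32193}{14383} = - \frac{66329581}{151294777}$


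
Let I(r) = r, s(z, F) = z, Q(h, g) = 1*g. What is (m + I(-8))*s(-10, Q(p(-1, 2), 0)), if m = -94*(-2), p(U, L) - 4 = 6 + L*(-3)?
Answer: -1800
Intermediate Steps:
p(U, L) = 10 - 3*L (p(U, L) = 4 + (6 + L*(-3)) = 4 + (6 - 3*L) = 10 - 3*L)
Q(h, g) = g
m = 188
(m + I(-8))*s(-10, Q(p(-1, 2), 0)) = (188 - 8)*(-10) = 180*(-10) = -1800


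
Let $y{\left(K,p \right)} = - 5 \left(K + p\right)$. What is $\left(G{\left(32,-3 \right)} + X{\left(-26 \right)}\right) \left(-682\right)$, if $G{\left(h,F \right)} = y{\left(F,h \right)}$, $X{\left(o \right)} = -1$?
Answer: $99572$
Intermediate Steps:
$y{\left(K,p \right)} = - 5 K - 5 p$
$G{\left(h,F \right)} = - 5 F - 5 h$
$\left(G{\left(32,-3 \right)} + X{\left(-26 \right)}\right) \left(-682\right) = \left(\left(\left(-5\right) \left(-3\right) - 160\right) - 1\right) \left(-682\right) = \left(\left(15 - 160\right) - 1\right) \left(-682\right) = \left(-145 - 1\right) \left(-682\right) = \left(-146\right) \left(-682\right) = 99572$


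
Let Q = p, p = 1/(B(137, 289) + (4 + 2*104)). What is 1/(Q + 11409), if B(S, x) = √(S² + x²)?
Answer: 654260302/7464453366809 - √102290/7464453366809 ≈ 8.7650e-5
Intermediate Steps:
p = 1/(212 + √102290) (p = 1/(√(137² + 289²) + (4 + 2*104)) = 1/(√(18769 + 83521) + (4 + 208)) = 1/(√102290 + 212) = 1/(212 + √102290) ≈ 0.0018803)
Q = -2/541 + √102290/57346 ≈ 0.0018803
1/(Q + 11409) = 1/((-2/541 + √102290/57346) + 11409) = 1/(6172267/541 + √102290/57346)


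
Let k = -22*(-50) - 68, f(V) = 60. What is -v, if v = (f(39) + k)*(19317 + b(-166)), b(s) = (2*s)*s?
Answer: -81276468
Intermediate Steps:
b(s) = 2*s²
k = 1032 (k = 1100 - 68 = 1032)
v = 81276468 (v = (60 + 1032)*(19317 + 2*(-166)²) = 1092*(19317 + 2*27556) = 1092*(19317 + 55112) = 1092*74429 = 81276468)
-v = -1*81276468 = -81276468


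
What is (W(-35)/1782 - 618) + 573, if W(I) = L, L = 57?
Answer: -26711/594 ≈ -44.968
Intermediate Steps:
W(I) = 57
(W(-35)/1782 - 618) + 573 = (57/1782 - 618) + 573 = (57*(1/1782) - 618) + 573 = (19/594 - 618) + 573 = -367073/594 + 573 = -26711/594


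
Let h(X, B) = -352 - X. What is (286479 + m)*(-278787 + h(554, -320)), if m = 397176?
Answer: -191213517915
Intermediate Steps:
(286479 + m)*(-278787 + h(554, -320)) = (286479 + 397176)*(-278787 + (-352 - 1*554)) = 683655*(-278787 + (-352 - 554)) = 683655*(-278787 - 906) = 683655*(-279693) = -191213517915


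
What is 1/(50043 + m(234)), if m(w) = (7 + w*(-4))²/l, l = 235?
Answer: 235/12623146 ≈ 1.8617e-5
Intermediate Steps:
m(w) = (7 - 4*w)²/235 (m(w) = (7 + w*(-4))²/235 = (7 - 4*w)²*(1/235) = (7 - 4*w)²/235)
1/(50043 + m(234)) = 1/(50043 + (-7 + 4*234)²/235) = 1/(50043 + (-7 + 936)²/235) = 1/(50043 + (1/235)*929²) = 1/(50043 + (1/235)*863041) = 1/(50043 + 863041/235) = 1/(12623146/235) = 235/12623146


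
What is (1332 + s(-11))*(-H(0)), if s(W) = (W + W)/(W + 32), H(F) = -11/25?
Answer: 12298/21 ≈ 585.62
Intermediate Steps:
H(F) = -11/25 (H(F) = -11*1/25 = -11/25)
s(W) = 2*W/(32 + W) (s(W) = (2*W)/(32 + W) = 2*W/(32 + W))
(1332 + s(-11))*(-H(0)) = (1332 + 2*(-11)/(32 - 11))*(-1*(-11/25)) = (1332 + 2*(-11)/21)*(11/25) = (1332 + 2*(-11)*(1/21))*(11/25) = (1332 - 22/21)*(11/25) = (27950/21)*(11/25) = 12298/21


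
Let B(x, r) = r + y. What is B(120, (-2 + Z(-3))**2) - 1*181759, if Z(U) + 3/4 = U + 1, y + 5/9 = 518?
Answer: -26095535/144 ≈ -1.8122e+5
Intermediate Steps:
y = 4657/9 (y = -5/9 + 518 = 4657/9 ≈ 517.44)
Z(U) = 1/4 + U (Z(U) = -3/4 + (U + 1) = -3/4 + (1 + U) = 1/4 + U)
B(x, r) = 4657/9 + r (B(x, r) = r + 4657/9 = 4657/9 + r)
B(120, (-2 + Z(-3))**2) - 1*181759 = (4657/9 + (-2 + (1/4 - 3))**2) - 1*181759 = (4657/9 + (-2 - 11/4)**2) - 181759 = (4657/9 + (-19/4)**2) - 181759 = (4657/9 + 361/16) - 181759 = 77761/144 - 181759 = -26095535/144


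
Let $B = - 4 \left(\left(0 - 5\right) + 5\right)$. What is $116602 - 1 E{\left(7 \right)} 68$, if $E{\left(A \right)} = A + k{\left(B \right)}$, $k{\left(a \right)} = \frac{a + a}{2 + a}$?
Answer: $116126$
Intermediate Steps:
$B = 0$ ($B = - 4 \left(\left(0 - 5\right) + 5\right) = - 4 \left(-5 + 5\right) = \left(-4\right) 0 = 0$)
$k{\left(a \right)} = \frac{2 a}{2 + a}$
$E{\left(A \right)} = A$ ($E{\left(A \right)} = A + 2 \cdot 0 \frac{1}{2 + 0} = A + 2 \cdot 0 \cdot \frac{1}{2} = A + 0 = A$)
$116602 - 1 E{\left(7 \right)} 68 = 116602 - 1 \cdot 7 \cdot 68 = 116602 - 7 \cdot 68 = 116602 - 476 = 116126$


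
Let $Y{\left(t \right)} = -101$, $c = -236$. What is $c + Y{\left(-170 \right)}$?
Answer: $-337$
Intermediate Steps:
$c + Y{\left(-170 \right)} = -236 - 101 = -337$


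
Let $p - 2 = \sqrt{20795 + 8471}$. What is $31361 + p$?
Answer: $31363 + \sqrt{29266} \approx 31534.0$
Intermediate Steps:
$p = 2 + \sqrt{29266}$ ($p = 2 + \sqrt{20795 + 8471} = 2 + \sqrt{29266} \approx 173.07$)
$31361 + p = 31361 + \left(2 + \sqrt{29266}\right) = 31363 + \sqrt{29266}$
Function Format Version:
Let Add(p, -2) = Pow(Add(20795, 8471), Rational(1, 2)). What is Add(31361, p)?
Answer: Add(31363, Pow(29266, Rational(1, 2))) ≈ 31534.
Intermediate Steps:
p = Add(2, Pow(29266, Rational(1, 2))) (p = Add(2, Pow(Add(20795, 8471), Rational(1, 2))) = Add(2, Pow(29266, Rational(1, 2))) ≈ 173.07)
Add(31361, p) = Add(31361, Add(2, Pow(29266, Rational(1, 2)))) = Add(31363, Pow(29266, Rational(1, 2)))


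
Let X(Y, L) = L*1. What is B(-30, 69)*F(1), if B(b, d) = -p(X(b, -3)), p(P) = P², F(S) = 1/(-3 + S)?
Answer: 9/2 ≈ 4.5000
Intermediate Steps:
X(Y, L) = L
B(b, d) = -9 (B(b, d) = -1*(-3)² = -1*9 = -9)
B(-30, 69)*F(1) = -9/(-3 + 1) = -9/(-2) = -9*(-½) = 9/2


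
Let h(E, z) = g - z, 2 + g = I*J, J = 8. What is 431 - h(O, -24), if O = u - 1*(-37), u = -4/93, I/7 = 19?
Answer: -655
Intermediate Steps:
I = 133 (I = 7*19 = 133)
u = -4/93 (u = -4*1/93 = -4/93 ≈ -0.043011)
O = 3437/93 (O = -4/93 - 1*(-37) = -4/93 + 37 = 3437/93 ≈ 36.957)
g = 1062 (g = -2 + 133*8 = -2 + 1064 = 1062)
h(E, z) = 1062 - z
431 - h(O, -24) = 431 - (1062 - 1*(-24)) = 431 - (1062 + 24) = 431 - 1*1086 = 431 - 1086 = -655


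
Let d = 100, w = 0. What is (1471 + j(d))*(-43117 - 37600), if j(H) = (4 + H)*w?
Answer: -118734707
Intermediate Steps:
j(H) = 0 (j(H) = (4 + H)*0 = 0)
(1471 + j(d))*(-43117 - 37600) = (1471 + 0)*(-43117 - 37600) = 1471*(-80717) = -118734707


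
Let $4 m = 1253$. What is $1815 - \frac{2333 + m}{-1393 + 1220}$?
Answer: $\frac{1266565}{692} \approx 1830.3$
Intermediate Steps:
$m = \frac{1253}{4}$ ($m = \frac{1}{4} \cdot 1253 = \frac{1253}{4} \approx 313.25$)
$1815 - \frac{2333 + m}{-1393 + 1220} = 1815 - \frac{2333 + \frac{1253}{4}}{-1393 + 1220} = 1815 - \frac{10585}{4 \left(-173\right)} = 1815 - \frac{10585}{4} \left(- \frac{1}{173}\right) = 1815 - - \frac{10585}{692} = 1815 + \frac{10585}{692} = \frac{1266565}{692}$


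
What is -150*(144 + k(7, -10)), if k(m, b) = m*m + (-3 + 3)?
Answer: -28950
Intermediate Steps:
k(m, b) = m² (k(m, b) = m² + 0 = m²)
-150*(144 + k(7, -10)) = -150*(144 + 7²) = -150*(144 + 49) = -150*193 = -28950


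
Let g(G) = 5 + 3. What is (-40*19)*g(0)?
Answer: -6080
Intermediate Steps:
g(G) = 8
(-40*19)*g(0) = -40*19*8 = -760*8 = -6080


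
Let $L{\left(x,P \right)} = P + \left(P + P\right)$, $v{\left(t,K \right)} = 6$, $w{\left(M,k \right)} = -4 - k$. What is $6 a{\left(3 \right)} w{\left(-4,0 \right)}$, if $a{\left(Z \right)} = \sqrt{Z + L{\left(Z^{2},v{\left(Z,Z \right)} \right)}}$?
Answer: $- 24 \sqrt{21} \approx -109.98$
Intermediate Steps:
$L{\left(x,P \right)} = 3 P$ ($L{\left(x,P \right)} = P + 2 P = 3 P$)
$a{\left(Z \right)} = \sqrt{18 + Z}$ ($a{\left(Z \right)} = \sqrt{Z + 3 \cdot 6} = \sqrt{Z + 18} = \sqrt{18 + Z}$)
$6 a{\left(3 \right)} w{\left(-4,0 \right)} = 6 \sqrt{18 + 3} \left(-4 - 0\right) = 6 \sqrt{21} \left(-4 + 0\right) = 6 \sqrt{21} \left(-4\right) = - 24 \sqrt{21}$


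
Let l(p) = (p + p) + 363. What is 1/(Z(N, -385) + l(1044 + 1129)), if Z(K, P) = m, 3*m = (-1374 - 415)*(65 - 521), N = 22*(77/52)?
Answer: 1/276637 ≈ 3.6148e-6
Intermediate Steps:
N = 847/26 (N = 22*(77*(1/52)) = 22*(77/52) = 847/26 ≈ 32.577)
l(p) = 363 + 2*p (l(p) = 2*p + 363 = 363 + 2*p)
m = 271928 (m = ((-1374 - 415)*(65 - 521))/3 = (-1789*(-456))/3 = (1/3)*815784 = 271928)
Z(K, P) = 271928
1/(Z(N, -385) + l(1044 + 1129)) = 1/(271928 + (363 + 2*(1044 + 1129))) = 1/(271928 + (363 + 2*2173)) = 1/(271928 + (363 + 4346)) = 1/(271928 + 4709) = 1/276637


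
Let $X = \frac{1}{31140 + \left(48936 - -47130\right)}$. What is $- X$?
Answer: $- \frac{1}{127206} \approx -7.8613 \cdot 10^{-6}$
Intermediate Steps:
$X = \frac{1}{127206}$ ($X = \frac{1}{31140 + \left(48936 + 47130\right)} = \frac{1}{31140 + 96066} = \frac{1}{127206} \approx 7.8613 \cdot 10^{-6}$)
$- X = \left(-1\right) \frac{1}{127206} = - \frac{1}{127206}$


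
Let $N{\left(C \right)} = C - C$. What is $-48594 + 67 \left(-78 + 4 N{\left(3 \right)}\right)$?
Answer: $-53820$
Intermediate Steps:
$N{\left(C \right)} = 0$
$-48594 + 67 \left(-78 + 4 N{\left(3 \right)}\right) = -48594 + 67 \left(-78 + 4 \cdot 0\right) = -48594 + 67 \left(-78 + 0\right) = -48594 + 67 \left(-78\right) = -48594 - 5226 = -53820$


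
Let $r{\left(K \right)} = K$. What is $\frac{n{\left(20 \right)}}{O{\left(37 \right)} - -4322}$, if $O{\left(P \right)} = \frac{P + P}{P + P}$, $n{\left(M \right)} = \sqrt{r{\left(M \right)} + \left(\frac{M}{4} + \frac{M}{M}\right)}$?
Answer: $\frac{\sqrt{26}}{4323} \approx 0.0011795$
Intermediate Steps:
$n{\left(M \right)} = \sqrt{1 + \frac{5 M}{4}}$ ($n{\left(M \right)} = \sqrt{M + \left(\frac{M}{4} + \frac{M}{M}\right)} = \sqrt{M + \left(M \frac{1}{4} + 1\right)} = \sqrt{M + \left(\frac{M}{4} + 1\right)} = \sqrt{M + \left(1 + \frac{M}{4}\right)} = \sqrt{1 + \frac{5 M}{4}}$)
$O{\left(P \right)} = 1$ ($O{\left(P \right)} = \frac{2 P}{2 P} = 2 P \frac{1}{2 P} = 1$)
$\frac{n{\left(20 \right)}}{O{\left(37 \right)} - -4322} = \frac{\frac{1}{2} \sqrt{4 + 5 \cdot 20}}{1 - -4322} = \frac{\frac{1}{2} \sqrt{4 + 100}}{1 + 4322} = \frac{\frac{1}{2} \sqrt{104}}{4323} = \frac{2 \sqrt{26}}{2} \cdot \frac{1}{4323} = \sqrt{26} \cdot \frac{1}{4323} = \frac{\sqrt{26}}{4323}$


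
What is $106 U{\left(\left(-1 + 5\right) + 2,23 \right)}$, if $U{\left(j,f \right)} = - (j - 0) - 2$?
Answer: $-848$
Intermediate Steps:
$U{\left(j,f \right)} = -2 - j$ ($U{\left(j,f \right)} = - (j + 0) - 2 = - j - 2 = -2 - j$)
$106 U{\left(\left(-1 + 5\right) + 2,23 \right)} = 106 \left(-2 - \left(\left(-1 + 5\right) + 2\right)\right) = 106 \left(-2 - \left(4 + 2\right)\right) = 106 \left(-2 - 6\right) = 106 \left(-8\right) = -848$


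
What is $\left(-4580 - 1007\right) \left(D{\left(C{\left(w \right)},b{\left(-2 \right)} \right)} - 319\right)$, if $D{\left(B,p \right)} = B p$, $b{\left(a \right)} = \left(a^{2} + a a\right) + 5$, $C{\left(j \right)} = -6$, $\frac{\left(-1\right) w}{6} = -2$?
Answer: $2218039$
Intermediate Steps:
$w = 12$ ($w = \left(-6\right) \left(-2\right) = 12$)
$b{\left(a \right)} = 5 + 2 a^{2}$ ($b{\left(a \right)} = \left(a^{2} + a^{2}\right) + 5 = 2 a^{2} + 5 = 5 + 2 a^{2}$)
$\left(-4580 - 1007\right) \left(D{\left(C{\left(w \right)},b{\left(-2 \right)} \right)} - 319\right) = \left(-4580 - 1007\right) \left(- 6 \left(5 + 2 \left(-2\right)^{2}\right) - 319\right) = - 5587 \left(- 6 \left(5 + 2 \cdot 4\right) - 319\right) = - 5587 \left(- 6 \left(5 + 8\right) - 319\right) = - 5587 \left(\left(-6\right) 13 - 319\right) = - 5587 \left(-78 - 319\right) = \left(-5587\right) \left(-397\right) = 2218039$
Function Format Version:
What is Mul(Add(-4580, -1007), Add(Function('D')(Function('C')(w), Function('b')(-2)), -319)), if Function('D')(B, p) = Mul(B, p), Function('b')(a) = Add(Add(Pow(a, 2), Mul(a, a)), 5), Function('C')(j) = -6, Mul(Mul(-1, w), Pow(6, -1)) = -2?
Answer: 2218039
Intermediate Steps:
w = 12 (w = Mul(-6, -2) = 12)
Function('b')(a) = Add(5, Mul(2, Pow(a, 2))) (Function('b')(a) = Add(Add(Pow(a, 2), Pow(a, 2)), 5) = Add(Mul(2, Pow(a, 2)), 5) = Add(5, Mul(2, Pow(a, 2))))
Mul(Add(-4580, -1007), Add(Function('D')(Function('C')(w), Function('b')(-2)), -319)) = Mul(Add(-4580, -1007), Add(Mul(-6, Add(5, Mul(2, Pow(-2, 2)))), -319)) = Mul(-5587, Add(Mul(-6, Add(5, Mul(2, 4))), -319)) = Mul(-5587, Add(Mul(-6, Add(5, 8)), -319)) = Mul(-5587, Add(Mul(-6, 13), -319)) = Mul(-5587, Add(-78, -319)) = Mul(-5587, -397) = 2218039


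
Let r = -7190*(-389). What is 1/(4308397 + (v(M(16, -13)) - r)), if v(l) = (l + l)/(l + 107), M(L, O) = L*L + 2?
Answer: 365/551693271 ≈ 6.6160e-7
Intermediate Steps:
M(L, O) = 2 + L**2 (M(L, O) = L**2 + 2 = 2 + L**2)
v(l) = 2*l/(107 + l) (v(l) = (2*l)/(107 + l) = 2*l/(107 + l))
r = 2796910
1/(4308397 + (v(M(16, -13)) - r)) = 1/(4308397 + (2*(2 + 16**2)/(107 + (2 + 16**2)) - 1*2796910)) = 1/(4308397 + (2*(2 + 256)/(107 + (2 + 256)) - 2796910)) = 1/(4308397 + (2*258/(107 + 258) - 2796910)) = 1/(4308397 + (2*258/365 - 2796910)) = 1/(4308397 + (2*258*(1/365) - 2796910)) = 1/(4308397 + (516/365 - 2796910)) = 1/(4308397 - 1020871634/365) = 1/(551693271/365) = 365/551693271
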